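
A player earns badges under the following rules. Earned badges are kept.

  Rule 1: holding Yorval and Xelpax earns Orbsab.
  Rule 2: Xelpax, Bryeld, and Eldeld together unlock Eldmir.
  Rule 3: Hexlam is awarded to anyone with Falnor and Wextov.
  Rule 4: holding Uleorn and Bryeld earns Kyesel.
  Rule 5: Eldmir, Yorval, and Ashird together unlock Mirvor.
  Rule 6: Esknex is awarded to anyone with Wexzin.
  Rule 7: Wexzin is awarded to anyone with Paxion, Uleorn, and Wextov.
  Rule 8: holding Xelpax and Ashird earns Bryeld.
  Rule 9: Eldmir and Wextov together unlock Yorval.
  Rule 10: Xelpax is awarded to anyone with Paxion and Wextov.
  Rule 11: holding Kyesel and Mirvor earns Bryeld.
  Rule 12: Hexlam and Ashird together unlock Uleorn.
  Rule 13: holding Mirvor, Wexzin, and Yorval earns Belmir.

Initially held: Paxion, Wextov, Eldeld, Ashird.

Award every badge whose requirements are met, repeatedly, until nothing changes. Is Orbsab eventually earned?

With Paxion and Wextov, Xelpax is earned (Rule 10).
With Xelpax and Ashird, Bryeld is earned (Rule 8).
With Xelpax, Bryeld, and Eldeld, Eldmir is earned (Rule 2).
With Eldmir and Wextov, Yorval is earned (Rule 9).
With Yorval and Xelpax, Orbsab is earned (Rule 1).

Yes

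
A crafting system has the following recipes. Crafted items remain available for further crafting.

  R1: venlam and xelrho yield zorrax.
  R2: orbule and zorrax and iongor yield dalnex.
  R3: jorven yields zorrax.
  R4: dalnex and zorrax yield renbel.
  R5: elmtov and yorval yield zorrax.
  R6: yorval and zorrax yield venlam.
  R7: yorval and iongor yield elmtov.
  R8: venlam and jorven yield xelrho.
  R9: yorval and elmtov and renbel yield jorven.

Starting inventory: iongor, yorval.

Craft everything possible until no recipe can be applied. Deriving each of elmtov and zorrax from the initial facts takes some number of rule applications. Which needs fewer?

elmtov

elmtov: yorval and iongor → elmtov (R7). [1 rule application]
zorrax: Using R7, yorval and iongor make elmtov. elmtov and yorval → zorrax (R5). [2 rule applications]
elmtov needs fewer.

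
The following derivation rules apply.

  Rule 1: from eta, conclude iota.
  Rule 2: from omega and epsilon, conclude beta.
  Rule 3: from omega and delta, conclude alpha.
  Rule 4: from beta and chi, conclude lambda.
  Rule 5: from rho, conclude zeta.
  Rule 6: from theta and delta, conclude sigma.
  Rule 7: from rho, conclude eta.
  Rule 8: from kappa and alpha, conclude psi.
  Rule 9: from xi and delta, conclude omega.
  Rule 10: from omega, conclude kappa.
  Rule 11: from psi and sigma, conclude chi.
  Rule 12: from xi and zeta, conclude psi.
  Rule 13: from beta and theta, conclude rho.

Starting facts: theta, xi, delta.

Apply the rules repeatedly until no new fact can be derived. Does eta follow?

No

eta would need rho (Rule 7), but rho is never established.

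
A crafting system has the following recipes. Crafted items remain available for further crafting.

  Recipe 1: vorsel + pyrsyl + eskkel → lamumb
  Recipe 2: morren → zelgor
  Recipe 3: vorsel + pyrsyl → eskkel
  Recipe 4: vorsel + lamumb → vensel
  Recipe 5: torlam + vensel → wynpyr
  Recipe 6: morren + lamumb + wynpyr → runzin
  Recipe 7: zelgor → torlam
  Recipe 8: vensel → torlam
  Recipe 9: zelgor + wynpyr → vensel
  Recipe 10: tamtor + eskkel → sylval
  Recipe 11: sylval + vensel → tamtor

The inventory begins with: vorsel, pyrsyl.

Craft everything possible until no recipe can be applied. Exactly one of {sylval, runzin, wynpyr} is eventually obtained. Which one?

wynpyr

vorsel + pyrsyl → eskkel (Recipe 3).
Using Recipe 1, vorsel, pyrsyl, and eskkel make lamumb.
vorsel + lamumb → vensel (Recipe 4).
Using Recipe 8, vensel makes torlam.
Using Recipe 5, torlam and vensel make wynpyr.
runzin would need morren, lamumb, and wynpyr (Recipe 6), but morren is never obtained. sylval would need tamtor and eskkel (Recipe 10), but tamtor is never obtained.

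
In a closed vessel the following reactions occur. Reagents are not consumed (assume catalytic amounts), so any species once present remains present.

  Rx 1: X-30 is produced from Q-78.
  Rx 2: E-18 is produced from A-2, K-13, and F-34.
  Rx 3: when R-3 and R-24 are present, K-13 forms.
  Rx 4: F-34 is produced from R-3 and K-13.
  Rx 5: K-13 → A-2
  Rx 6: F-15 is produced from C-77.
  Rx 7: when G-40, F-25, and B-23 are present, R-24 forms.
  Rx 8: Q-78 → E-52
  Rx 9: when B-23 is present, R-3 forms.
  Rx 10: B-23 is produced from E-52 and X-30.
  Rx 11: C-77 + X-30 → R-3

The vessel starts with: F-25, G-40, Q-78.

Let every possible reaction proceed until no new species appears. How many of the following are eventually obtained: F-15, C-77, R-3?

Q-78 present → E-52 forms (Rx 8).
Q-78 present → X-30 forms (Rx 1).
E-52 and X-30 present → B-23 forms (Rx 10).
B-23 present → R-3 forms (Rx 9).
F-15 would need C-77 (Rx 6), but C-77 never forms.
No rule produces C-77, and it is not given.
R-3: reached.
Reached: R-3 — 1 of the 3.

1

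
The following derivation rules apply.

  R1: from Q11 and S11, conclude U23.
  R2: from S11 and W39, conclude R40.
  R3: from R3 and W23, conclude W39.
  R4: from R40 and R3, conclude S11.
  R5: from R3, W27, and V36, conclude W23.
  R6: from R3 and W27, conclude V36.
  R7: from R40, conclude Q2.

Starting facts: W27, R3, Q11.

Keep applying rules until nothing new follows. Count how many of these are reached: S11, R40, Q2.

0

S11 would need R40 and R3 (R4), but R40 is never established.
R40 would need S11 and W39 (R2), but S11 is never established.
Q2 would need R40 (R7), but R40 is never established.
None of the 3 are reached.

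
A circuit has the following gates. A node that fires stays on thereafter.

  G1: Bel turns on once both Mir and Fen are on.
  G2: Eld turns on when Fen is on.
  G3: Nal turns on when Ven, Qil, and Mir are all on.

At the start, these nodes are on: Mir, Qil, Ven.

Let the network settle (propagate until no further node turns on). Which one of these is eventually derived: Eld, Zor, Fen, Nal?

Nal

G3: Ven, Qil, and Mir on → Nal on.
No rule produces Fen, and it is not given. Eld would need Fen (G2), but Fen never turns on. No rule produces Zor, and it is not given.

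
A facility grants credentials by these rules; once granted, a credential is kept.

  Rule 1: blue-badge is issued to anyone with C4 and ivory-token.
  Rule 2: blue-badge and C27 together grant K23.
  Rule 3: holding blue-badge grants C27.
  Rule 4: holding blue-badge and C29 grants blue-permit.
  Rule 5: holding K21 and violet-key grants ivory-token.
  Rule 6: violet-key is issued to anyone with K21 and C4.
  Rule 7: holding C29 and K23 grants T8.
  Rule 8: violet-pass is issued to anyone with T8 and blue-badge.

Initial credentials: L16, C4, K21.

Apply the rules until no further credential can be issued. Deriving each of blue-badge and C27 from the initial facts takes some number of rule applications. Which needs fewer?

blue-badge: Holding K21 and C4 grants violet-key (Rule 6). Holding K21 and violet-key grants ivory-token (Rule 5). Holding C4 and ivory-token grants blue-badge (Rule 1). [3 rule applications]
C27: Holding K21 and C4 grants violet-key (Rule 6). Holding K21 and violet-key grants ivory-token (Rule 5). Holding C4 and ivory-token grants blue-badge (Rule 1). Holding blue-badge grants C27 (Rule 3). [4 rule applications]
blue-badge needs fewer.

blue-badge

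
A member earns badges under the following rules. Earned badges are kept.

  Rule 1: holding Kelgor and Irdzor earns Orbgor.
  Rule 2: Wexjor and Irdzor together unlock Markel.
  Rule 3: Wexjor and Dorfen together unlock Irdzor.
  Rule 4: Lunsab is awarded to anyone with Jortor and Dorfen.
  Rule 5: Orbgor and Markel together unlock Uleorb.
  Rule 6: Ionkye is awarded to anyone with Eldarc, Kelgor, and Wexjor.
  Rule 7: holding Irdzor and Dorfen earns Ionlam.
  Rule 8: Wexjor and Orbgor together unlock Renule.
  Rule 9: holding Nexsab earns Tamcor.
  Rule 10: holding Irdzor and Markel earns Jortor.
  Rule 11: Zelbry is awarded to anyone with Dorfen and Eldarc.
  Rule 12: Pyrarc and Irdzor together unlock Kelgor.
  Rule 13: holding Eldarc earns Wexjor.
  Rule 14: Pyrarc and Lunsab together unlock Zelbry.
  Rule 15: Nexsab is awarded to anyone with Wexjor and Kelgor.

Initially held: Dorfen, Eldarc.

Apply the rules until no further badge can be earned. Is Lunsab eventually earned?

With Eldarc, Wexjor is earned (Rule 13).
With Wexjor and Dorfen, Irdzor is earned (Rule 3).
With Wexjor and Irdzor, Markel is earned (Rule 2).
With Irdzor and Markel, Jortor is earned (Rule 10).
With Jortor and Dorfen, Lunsab is earned (Rule 4).

Yes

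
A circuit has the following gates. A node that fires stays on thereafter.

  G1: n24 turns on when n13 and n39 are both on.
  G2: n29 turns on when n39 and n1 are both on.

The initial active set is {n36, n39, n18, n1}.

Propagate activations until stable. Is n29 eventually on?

Yes

G2: n39 and n1 on → n29 on.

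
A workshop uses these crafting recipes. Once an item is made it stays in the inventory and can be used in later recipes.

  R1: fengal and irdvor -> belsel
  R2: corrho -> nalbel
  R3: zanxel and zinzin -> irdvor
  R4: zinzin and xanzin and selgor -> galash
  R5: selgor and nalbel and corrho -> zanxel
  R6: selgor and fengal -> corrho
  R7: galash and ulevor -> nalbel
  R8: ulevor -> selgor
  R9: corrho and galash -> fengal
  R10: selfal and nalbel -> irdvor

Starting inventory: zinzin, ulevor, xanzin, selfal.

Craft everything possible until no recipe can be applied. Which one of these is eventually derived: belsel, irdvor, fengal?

irdvor

Using R8, ulevor makes selgor.
Using R4, zinzin, xanzin, and selgor make galash.
galash and ulevor -> nalbel (R7).
Using R10, selfal and nalbel make irdvor.
fengal would need corrho and galash (R9), but corrho is never obtained. belsel would need fengal and irdvor (R1), but fengal is never obtained.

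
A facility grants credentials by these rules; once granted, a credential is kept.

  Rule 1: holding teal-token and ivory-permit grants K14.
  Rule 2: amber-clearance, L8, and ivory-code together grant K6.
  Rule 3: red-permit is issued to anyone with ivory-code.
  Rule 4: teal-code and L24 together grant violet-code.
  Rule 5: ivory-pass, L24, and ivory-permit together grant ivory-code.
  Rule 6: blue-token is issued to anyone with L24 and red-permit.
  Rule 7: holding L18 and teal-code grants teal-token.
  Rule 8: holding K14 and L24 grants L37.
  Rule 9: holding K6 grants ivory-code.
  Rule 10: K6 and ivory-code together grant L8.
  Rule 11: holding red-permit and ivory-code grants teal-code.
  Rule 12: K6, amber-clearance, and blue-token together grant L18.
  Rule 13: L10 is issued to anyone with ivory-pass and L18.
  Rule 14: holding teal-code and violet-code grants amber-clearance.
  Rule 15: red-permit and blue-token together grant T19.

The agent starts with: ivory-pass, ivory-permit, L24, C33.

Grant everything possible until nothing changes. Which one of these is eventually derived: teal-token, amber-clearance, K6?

amber-clearance

Holding ivory-pass, L24, and ivory-permit grants ivory-code (Rule 5).
Holding ivory-code grants red-permit (Rule 3).
Holding red-permit and ivory-code grants teal-code (Rule 11).
Holding teal-code and L24 grants violet-code (Rule 4).
Holding teal-code and violet-code grants amber-clearance (Rule 14).
teal-token would need L18 and teal-code (Rule 7), but L18 is never granted. K6 would need amber-clearance, L8, and ivory-code (Rule 2), but L8 is never granted.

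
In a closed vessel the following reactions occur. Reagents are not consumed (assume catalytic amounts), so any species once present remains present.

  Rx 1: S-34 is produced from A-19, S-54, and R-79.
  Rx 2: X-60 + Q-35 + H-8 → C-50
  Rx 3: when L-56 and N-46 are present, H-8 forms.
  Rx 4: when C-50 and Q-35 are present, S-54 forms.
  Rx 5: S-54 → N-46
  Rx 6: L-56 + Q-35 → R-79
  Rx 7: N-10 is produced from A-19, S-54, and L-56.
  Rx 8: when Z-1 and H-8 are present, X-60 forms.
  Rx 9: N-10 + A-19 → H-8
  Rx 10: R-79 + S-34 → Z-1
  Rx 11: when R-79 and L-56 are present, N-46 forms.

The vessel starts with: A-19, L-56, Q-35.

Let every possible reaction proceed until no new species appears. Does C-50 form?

No

C-50 would need X-60, Q-35, and H-8 (Rx 2), but X-60 never forms.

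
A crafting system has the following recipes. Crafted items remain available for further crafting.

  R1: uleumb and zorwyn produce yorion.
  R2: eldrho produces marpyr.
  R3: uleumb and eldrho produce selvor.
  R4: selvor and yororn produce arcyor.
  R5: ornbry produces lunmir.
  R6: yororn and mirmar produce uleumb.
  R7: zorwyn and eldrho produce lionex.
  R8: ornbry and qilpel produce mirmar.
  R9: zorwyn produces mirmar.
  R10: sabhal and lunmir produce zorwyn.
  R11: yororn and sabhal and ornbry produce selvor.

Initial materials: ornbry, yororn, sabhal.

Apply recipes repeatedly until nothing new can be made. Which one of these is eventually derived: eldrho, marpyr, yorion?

yorion

Using R5, ornbry makes lunmir.
Using R10, sabhal and lunmir make zorwyn.
Using R9, zorwyn makes mirmar.
yororn and mirmar → uleumb (R6).
uleumb and zorwyn → yorion (R1).
marpyr would need eldrho (R2), but eldrho is never obtained. No rule produces eldrho, and it is not given.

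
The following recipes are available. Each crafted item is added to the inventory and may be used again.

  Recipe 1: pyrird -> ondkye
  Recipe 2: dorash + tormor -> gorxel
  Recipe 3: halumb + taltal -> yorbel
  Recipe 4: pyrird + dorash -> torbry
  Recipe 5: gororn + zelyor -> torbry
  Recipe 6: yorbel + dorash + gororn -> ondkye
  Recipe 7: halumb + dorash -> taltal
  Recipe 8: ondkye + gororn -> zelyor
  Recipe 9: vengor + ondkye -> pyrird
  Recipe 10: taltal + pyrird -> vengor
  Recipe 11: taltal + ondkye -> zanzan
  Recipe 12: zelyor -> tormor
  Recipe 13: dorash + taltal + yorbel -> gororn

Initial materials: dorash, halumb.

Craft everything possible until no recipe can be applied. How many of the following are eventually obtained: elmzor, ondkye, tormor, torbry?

Using Recipe 7, halumb and dorash make taltal.
halumb + taltal -> yorbel (Recipe 3).
Using Recipe 13, dorash, taltal, and yorbel make gororn.
yorbel + dorash + gororn -> ondkye (Recipe 6).
ondkye + gororn -> zelyor (Recipe 8).
Using Recipe 5, gororn and zelyor make torbry.
zelyor -> tormor (Recipe 12).
No rule produces elmzor, and it is not given.
ondkye: reached.
tormor: reached.
torbry: reached.
Reached: ondkye, tormor, and torbry — 3 of the 4.

3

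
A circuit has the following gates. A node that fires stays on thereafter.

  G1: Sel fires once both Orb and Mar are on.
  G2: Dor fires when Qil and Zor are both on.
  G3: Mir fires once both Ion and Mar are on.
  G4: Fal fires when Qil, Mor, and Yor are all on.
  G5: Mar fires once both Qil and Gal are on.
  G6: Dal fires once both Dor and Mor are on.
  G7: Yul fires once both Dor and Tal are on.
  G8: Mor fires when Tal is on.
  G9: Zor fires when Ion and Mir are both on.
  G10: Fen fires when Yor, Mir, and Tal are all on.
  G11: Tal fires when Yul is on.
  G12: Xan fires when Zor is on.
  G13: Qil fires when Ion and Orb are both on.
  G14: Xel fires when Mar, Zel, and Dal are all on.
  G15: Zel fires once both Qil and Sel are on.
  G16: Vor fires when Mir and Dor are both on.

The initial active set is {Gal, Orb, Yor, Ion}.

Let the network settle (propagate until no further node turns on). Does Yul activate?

No

Yul would need Dor and Tal (G7), but Tal never turns on.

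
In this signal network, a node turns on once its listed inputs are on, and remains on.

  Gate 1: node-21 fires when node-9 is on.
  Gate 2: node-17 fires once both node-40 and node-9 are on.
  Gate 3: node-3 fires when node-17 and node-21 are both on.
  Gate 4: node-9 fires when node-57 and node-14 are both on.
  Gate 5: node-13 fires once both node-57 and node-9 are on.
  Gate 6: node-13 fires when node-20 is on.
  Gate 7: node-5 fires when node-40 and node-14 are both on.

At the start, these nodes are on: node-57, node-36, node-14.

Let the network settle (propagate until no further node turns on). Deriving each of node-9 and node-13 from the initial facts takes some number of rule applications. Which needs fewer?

node-9: Gate 4: node-57 and node-14 on → node-9 on. [1 rule application]
node-13: node-57 and node-14 are on, so node-9 fires (Gate 4). Gate 5: node-57 and node-9 on → node-13 on. [2 rule applications]
node-9 needs fewer.

node-9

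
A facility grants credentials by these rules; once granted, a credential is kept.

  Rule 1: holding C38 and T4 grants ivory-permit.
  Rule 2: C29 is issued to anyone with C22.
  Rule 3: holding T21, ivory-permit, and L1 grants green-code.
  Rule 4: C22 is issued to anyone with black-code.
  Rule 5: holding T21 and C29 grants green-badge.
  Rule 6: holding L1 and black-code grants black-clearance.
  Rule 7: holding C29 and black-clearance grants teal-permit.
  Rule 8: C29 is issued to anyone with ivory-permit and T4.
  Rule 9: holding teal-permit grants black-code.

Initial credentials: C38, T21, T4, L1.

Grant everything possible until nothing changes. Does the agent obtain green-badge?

Yes

Holding C38 and T4 grants ivory-permit (Rule 1).
Holding ivory-permit and T4 grants C29 (Rule 8).
Holding T21 and C29 grants green-badge (Rule 5).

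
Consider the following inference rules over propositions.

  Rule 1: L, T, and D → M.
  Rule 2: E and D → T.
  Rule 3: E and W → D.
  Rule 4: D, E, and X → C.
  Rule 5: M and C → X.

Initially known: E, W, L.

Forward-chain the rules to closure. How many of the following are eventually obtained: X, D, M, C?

From E and W, Rule 3 gives D.
From E and D, Rule 2 gives T.
From L, T, and D, Rule 1 gives M.
X would need M and C (Rule 5), but C is never established.
D: reached.
M: reached.
C would need D, E, and X (Rule 4), but X is never established.
Reached: D and M — 2 of the 4.

2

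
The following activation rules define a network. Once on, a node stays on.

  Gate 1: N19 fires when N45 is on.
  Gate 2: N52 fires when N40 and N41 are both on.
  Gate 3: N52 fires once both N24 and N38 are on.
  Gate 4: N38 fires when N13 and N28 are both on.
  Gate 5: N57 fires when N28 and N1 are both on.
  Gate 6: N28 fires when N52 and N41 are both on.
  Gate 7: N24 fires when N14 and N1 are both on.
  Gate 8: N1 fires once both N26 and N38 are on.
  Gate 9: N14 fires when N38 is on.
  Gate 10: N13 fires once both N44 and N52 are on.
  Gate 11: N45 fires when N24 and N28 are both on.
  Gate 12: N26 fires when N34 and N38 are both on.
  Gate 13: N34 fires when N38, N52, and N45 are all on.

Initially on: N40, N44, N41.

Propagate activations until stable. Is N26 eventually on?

N26 would need N34 and N38 (Gate 12), but N34 never turns on.

No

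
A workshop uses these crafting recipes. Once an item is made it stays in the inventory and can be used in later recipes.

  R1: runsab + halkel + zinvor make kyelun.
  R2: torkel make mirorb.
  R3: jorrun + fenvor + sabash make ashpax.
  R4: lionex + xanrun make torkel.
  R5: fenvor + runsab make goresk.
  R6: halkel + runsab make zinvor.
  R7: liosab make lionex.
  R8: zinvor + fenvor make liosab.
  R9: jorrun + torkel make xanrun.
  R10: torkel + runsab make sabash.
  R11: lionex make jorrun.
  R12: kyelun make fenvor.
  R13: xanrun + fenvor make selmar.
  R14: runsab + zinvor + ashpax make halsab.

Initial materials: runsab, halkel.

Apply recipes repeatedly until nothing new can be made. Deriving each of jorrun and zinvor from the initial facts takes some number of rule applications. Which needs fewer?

zinvor

zinvor: Using R6, halkel and runsab make zinvor. [1 rule application]
jorrun: halkel + runsab → zinvor (R6). runsab + halkel + zinvor → kyelun (R1). kyelun → fenvor (R12). Using R8, zinvor and fenvor make liosab. liosab → lionex (R7). lionex → jorrun (R11). [6 rule applications]
zinvor needs fewer.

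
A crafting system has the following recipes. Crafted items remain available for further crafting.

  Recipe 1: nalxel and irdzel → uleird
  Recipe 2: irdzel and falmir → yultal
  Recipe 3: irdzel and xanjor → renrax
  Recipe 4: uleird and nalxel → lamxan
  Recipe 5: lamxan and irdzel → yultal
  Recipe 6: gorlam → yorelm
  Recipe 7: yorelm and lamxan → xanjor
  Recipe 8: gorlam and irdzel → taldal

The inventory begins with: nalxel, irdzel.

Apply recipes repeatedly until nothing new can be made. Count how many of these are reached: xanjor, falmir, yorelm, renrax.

xanjor would need yorelm and lamxan (Recipe 7), but yorelm is never obtained.
No rule produces falmir, and it is not given.
yorelm would need gorlam (Recipe 6), but gorlam is never obtained.
renrax would need irdzel and xanjor (Recipe 3), but xanjor is never obtained.
None of the 4 are reached.

0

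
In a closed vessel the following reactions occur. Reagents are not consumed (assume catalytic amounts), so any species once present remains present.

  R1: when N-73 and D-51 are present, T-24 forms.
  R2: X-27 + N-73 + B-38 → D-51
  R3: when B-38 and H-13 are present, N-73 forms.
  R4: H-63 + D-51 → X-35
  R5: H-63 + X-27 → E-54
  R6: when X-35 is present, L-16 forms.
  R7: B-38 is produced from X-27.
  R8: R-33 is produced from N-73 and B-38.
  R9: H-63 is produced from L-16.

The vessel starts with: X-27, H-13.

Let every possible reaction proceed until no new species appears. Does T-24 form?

Yes

X-27 present → B-38 forms (R7).
B-38 and H-13 present → N-73 forms (R3).
X-27, N-73, and B-38 present → D-51 forms (R2).
N-73 and D-51 present → T-24 forms (R1).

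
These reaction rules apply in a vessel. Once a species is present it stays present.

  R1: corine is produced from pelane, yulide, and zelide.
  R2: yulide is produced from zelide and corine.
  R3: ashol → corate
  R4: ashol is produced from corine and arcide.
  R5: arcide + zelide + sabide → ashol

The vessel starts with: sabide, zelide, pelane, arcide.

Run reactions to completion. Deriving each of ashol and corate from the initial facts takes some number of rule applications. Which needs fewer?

ashol: arcide, zelide, and sabide present → ashol forms (R5). [1 rule application]
corate: arcide, zelide, and sabide present → ashol forms (R5). ashol present → corate forms (R3). [2 rule applications]
ashol needs fewer.

ashol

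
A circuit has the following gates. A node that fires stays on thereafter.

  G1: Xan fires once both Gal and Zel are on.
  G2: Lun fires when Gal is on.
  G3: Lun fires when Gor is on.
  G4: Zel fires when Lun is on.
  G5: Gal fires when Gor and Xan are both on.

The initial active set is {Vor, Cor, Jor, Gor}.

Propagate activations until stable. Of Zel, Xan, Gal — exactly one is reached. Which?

Zel

Gor is on, so Lun fires (G3).
Lun is on, so Zel fires (G4).
Gal would need Gor and Xan (G5), but Xan never turns on. Xan would need Gal and Zel (G1), but Gal never turns on.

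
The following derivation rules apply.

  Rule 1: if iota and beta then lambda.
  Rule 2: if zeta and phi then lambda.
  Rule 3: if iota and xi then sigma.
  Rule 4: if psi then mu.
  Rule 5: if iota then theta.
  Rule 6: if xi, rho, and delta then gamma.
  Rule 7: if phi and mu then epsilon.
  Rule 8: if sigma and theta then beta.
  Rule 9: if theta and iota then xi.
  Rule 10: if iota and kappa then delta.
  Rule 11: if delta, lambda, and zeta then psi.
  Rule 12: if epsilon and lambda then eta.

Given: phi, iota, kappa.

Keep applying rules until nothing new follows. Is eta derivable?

No

eta would need epsilon and lambda (Rule 12), but epsilon is never established.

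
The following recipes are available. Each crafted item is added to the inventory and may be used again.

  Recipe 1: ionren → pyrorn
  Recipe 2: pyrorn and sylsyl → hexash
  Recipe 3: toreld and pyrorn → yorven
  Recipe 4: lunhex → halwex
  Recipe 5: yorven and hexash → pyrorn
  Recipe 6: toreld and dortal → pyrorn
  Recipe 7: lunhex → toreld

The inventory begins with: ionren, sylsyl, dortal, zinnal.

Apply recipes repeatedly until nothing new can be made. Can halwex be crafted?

No

halwex would need lunhex (Recipe 4), but lunhex is never obtained.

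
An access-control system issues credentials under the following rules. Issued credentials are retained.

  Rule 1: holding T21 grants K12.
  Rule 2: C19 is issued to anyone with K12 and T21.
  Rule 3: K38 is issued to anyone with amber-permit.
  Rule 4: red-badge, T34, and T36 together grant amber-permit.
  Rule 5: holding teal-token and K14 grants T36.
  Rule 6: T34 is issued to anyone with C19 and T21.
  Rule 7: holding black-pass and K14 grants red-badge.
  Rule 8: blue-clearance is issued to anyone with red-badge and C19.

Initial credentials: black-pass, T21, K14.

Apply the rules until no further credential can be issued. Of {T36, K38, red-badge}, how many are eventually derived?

Holding black-pass and K14 grants red-badge (Rule 7).
T36 would need teal-token and K14 (Rule 5), but teal-token is never granted.
K38 would need amber-permit (Rule 3), but amber-permit is never granted.
red-badge: reached.
Reached: red-badge — 1 of the 3.

1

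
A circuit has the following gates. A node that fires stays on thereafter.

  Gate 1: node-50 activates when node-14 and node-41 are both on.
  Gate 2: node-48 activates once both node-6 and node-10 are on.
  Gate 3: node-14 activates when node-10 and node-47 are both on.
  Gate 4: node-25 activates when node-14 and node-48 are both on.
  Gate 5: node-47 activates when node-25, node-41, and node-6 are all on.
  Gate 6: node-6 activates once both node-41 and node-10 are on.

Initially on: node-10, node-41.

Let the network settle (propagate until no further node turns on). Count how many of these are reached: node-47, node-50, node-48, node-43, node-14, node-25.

1

Gate 6: node-41 and node-10 on → node-6 on.
node-6 and node-10 are on, so node-48 activates (Gate 2).
node-47 would need node-25, node-41, and node-6 (Gate 5), but node-25 never turns on.
node-50 would need node-14 and node-41 (Gate 1), but node-14 never turns on.
node-48: reached.
No rule produces node-43, and it is not given.
node-14 would need node-10 and node-47 (Gate 3), but node-47 never turns on.
node-25 would need node-14 and node-48 (Gate 4), but node-14 never turns on.
Reached: node-48 — 1 of the 6.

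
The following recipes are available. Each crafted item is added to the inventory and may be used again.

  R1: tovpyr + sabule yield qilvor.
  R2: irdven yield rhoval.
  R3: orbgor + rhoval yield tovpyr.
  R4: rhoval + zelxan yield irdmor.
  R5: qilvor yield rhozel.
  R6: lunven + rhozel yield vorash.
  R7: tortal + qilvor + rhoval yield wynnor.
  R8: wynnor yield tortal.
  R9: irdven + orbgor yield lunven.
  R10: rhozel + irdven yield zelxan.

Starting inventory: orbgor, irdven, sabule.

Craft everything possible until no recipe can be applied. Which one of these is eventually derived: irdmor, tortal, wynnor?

irdmor

irdven → rhoval (R2).
Using R3, orbgor and rhoval make tovpyr.
Using R1, tovpyr and sabule make qilvor.
Using R5, qilvor makes rhozel.
rhozel + irdven → zelxan (R10).
rhoval + zelxan → irdmor (R4).
wynnor would need tortal, qilvor, and rhoval (R7), but tortal is never obtained. tortal would need wynnor (R8), but wynnor is never obtained.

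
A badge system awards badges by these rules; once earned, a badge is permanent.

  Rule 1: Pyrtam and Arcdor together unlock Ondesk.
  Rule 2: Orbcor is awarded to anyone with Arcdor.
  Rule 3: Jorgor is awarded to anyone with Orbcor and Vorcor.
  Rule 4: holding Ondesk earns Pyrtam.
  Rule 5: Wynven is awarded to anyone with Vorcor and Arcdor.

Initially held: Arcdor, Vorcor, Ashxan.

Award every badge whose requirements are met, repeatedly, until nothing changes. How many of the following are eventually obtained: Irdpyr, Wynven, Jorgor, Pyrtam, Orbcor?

With Arcdor, Orbcor is earned (Rule 2).
With Vorcor and Arcdor, Wynven is earned (Rule 5).
With Orbcor and Vorcor, Jorgor is earned (Rule 3).
No rule produces Irdpyr, and it is not given.
Wynven: reached.
Jorgor: reached.
Pyrtam would need Ondesk (Rule 4), but Ondesk is never earned.
Orbcor: reached.
Reached: Wynven, Jorgor, and Orbcor — 3 of the 5.

3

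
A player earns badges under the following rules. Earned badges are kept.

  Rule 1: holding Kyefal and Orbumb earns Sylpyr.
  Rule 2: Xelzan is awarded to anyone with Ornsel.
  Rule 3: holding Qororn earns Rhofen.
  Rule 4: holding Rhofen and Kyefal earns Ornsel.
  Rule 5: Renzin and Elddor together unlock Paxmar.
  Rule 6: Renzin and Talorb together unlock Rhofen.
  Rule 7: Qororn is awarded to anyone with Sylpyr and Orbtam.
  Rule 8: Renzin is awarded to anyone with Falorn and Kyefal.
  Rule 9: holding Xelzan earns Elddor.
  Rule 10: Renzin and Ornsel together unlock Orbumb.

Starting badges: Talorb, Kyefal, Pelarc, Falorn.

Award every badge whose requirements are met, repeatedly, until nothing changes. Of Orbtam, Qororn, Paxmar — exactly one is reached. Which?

With Falorn and Kyefal, Renzin is earned (Rule 8).
With Renzin and Talorb, Rhofen is earned (Rule 6).
With Rhofen and Kyefal, Ornsel is earned (Rule 4).
With Ornsel, Xelzan is earned (Rule 2).
With Xelzan, Elddor is earned (Rule 9).
With Renzin and Elddor, Paxmar is earned (Rule 5).
Qororn would need Sylpyr and Orbtam (Rule 7), but Orbtam is never earned. No rule produces Orbtam, and it is not given.

Paxmar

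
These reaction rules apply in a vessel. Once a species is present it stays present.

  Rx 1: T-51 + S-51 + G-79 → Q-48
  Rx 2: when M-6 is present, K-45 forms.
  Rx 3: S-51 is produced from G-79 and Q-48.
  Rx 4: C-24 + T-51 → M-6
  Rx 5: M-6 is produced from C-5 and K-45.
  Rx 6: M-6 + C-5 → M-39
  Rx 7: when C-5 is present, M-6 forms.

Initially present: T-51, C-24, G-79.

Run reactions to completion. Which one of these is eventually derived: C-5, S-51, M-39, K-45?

C-24 and T-51 present → M-6 forms (Rx 4).
M-6 present → K-45 forms (Rx 2).
No rule produces C-5, and it is not given. M-39 would need M-6 and C-5 (Rx 6), but C-5 never forms. S-51 would need G-79 and Q-48 (Rx 3), but Q-48 never forms.

K-45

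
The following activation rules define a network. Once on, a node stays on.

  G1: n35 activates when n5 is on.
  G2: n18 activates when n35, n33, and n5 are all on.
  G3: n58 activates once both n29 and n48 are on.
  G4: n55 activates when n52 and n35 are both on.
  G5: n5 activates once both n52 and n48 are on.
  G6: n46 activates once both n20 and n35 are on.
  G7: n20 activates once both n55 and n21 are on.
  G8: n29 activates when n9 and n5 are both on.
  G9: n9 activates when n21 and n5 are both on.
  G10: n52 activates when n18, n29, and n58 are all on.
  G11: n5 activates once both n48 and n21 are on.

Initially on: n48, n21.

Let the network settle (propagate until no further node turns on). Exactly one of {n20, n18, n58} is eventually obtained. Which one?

n48 and n21 are on, so n5 activates (G11).
n21 and n5 are on, so n9 activates (G9).
G8: n9 and n5 on → n29 on.
n29 and n48 are on, so n58 activates (G3).
n20 would need n55 and n21 (G7), but n55 never turns on. n18 would need n35, n33, and n5 (G2), but n33 never turns on.

n58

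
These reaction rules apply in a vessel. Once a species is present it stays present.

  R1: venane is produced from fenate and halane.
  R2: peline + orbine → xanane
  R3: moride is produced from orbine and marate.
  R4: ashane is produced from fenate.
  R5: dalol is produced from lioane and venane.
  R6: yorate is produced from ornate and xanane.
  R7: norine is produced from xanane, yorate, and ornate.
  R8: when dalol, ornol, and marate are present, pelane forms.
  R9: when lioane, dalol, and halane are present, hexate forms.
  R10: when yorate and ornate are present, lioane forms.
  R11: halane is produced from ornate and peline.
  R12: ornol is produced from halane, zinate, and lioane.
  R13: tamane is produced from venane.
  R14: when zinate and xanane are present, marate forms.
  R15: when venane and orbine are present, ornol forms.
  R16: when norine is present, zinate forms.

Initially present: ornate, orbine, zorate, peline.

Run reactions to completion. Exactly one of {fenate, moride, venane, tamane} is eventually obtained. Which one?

moride

peline and orbine present → xanane forms (R2).
ornate and xanane present → yorate forms (R6).
xanane, yorate, and ornate present → norine forms (R7).
norine present → zinate forms (R16).
zinate and xanane present → marate forms (R14).
orbine and marate present → moride forms (R3).
venane would need fenate and halane (R1), but fenate never forms. No rule produces fenate, and it is not given. tamane would need venane (R13), but venane never forms.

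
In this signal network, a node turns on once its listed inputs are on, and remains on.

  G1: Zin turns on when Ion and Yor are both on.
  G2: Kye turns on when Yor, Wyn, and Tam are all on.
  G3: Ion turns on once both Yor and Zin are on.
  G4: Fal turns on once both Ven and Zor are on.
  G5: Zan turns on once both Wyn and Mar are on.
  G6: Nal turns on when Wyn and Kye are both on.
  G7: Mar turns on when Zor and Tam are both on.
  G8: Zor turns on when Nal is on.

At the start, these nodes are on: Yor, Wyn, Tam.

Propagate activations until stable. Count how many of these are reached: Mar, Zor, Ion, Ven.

2

Yor, Wyn, and Tam are on, so Kye turns on (G2).
Wyn and Kye are on, so Nal turns on (G6).
G8: Nal on → Zor on.
Zor and Tam are on, so Mar turns on (G7).
Mar: reached.
Zor: reached.
Ion would need Yor and Zin (G3), but Zin never turns on.
No rule produces Ven, and it is not given.
Reached: Mar and Zor — 2 of the 4.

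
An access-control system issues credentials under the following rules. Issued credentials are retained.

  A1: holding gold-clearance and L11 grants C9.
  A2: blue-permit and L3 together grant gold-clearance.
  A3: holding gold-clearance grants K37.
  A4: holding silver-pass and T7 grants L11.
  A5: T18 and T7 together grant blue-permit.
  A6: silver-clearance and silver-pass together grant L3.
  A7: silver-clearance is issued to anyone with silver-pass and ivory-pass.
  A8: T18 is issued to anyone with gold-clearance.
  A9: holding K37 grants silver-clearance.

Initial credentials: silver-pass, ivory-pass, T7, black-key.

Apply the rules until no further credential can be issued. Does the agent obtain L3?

Yes

Holding silver-pass and ivory-pass grants silver-clearance (A7).
Holding silver-clearance and silver-pass grants L3 (A6).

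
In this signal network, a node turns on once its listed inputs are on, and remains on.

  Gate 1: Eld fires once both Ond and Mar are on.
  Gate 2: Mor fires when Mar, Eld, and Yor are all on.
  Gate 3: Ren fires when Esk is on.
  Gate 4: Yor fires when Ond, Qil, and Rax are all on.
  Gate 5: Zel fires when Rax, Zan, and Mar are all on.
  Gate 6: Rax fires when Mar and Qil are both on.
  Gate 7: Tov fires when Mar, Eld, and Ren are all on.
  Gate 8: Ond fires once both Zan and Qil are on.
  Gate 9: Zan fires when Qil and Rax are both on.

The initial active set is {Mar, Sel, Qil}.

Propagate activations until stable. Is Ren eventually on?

No

Ren would need Esk (Gate 3), but Esk never turns on.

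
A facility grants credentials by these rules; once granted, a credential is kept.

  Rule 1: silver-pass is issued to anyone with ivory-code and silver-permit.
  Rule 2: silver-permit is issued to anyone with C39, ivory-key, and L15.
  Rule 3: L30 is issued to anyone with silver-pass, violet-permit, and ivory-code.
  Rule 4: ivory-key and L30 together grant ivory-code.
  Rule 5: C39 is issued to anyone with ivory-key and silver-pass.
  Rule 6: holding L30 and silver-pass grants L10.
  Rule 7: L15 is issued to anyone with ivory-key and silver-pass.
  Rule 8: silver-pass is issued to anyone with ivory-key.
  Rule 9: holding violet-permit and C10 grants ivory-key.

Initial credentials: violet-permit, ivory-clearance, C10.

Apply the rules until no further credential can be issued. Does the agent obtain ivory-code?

No

ivory-code would need ivory-key and L30 (Rule 4), but L30 is never granted.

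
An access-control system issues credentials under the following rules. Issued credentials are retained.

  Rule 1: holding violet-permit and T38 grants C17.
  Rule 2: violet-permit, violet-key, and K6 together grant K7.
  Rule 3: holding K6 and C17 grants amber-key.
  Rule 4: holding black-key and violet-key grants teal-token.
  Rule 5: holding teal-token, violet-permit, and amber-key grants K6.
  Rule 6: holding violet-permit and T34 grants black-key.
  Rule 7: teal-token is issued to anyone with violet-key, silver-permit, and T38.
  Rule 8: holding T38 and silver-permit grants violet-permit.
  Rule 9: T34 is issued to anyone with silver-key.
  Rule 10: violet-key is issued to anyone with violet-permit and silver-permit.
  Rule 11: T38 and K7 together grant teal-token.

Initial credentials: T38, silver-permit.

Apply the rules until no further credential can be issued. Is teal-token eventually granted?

Holding T38 and silver-permit grants violet-permit (Rule 8).
Holding violet-permit and silver-permit grants violet-key (Rule 10).
Holding violet-key, silver-permit, and T38 grants teal-token (Rule 7).

Yes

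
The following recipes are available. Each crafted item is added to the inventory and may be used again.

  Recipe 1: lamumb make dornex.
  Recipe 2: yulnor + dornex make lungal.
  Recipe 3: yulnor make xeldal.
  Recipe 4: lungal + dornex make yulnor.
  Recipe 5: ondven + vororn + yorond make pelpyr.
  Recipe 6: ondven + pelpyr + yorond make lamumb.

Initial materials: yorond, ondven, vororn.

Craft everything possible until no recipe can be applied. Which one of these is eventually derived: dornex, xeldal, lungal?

dornex

ondven + vororn + yorond → pelpyr (Recipe 5).
ondven + pelpyr + yorond → lamumb (Recipe 6).
Using Recipe 1, lamumb makes dornex.
xeldal would need yulnor (Recipe 3), but yulnor is never obtained. lungal would need yulnor and dornex (Recipe 2), but yulnor is never obtained.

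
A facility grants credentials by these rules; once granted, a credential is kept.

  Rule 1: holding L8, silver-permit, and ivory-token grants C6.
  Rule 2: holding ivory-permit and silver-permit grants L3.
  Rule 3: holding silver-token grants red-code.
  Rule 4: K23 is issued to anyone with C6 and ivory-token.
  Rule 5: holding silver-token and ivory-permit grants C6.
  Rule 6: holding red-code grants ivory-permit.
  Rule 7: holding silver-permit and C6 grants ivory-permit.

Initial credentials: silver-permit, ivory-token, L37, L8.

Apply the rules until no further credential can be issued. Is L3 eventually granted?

Yes

Holding L8, silver-permit, and ivory-token grants C6 (Rule 1).
Holding silver-permit and C6 grants ivory-permit (Rule 7).
Holding ivory-permit and silver-permit grants L3 (Rule 2).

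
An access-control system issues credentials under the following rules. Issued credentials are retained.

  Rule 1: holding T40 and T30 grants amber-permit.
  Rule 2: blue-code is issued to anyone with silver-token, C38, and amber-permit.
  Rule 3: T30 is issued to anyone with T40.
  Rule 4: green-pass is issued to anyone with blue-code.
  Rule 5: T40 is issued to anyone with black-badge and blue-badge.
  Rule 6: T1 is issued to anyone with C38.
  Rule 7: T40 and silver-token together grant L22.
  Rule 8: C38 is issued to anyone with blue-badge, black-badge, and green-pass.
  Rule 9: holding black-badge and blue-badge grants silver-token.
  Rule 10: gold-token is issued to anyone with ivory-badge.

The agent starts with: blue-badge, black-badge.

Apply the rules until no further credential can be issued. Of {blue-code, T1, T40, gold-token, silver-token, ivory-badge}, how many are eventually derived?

Holding black-badge and blue-badge grants T40 (Rule 5).
Holding black-badge and blue-badge grants silver-token (Rule 9).
blue-code would need silver-token, C38, and amber-permit (Rule 2), but C38 is never granted.
T1 would need C38 (Rule 6), but C38 is never granted.
T40: reached.
gold-token would need ivory-badge (Rule 10), but ivory-badge is never granted.
silver-token: reached.
No rule produces ivory-badge, and it is not given.
Reached: T40 and silver-token — 2 of the 6.

2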